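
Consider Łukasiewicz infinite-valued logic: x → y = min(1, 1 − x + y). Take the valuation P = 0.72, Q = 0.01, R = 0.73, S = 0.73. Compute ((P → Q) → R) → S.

P → Q = min(1, 1 − 0.72 + 0.01) = min(1, 0.29) = 0.29
(P → Q) → R = min(1, 1 − 0.29 + 0.73) = min(1, 1.44) = 1.00
((P → Q) → R) → S = min(1, 1 − 1.00 + 0.73) = min(1, 0.73) = 0.73

0.73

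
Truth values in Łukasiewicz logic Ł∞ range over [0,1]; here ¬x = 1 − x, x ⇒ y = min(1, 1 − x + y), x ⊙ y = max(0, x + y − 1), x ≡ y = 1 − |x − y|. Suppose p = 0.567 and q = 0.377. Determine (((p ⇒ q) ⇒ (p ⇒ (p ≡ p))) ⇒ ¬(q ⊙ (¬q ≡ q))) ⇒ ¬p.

0.564

p ⇒ q = min(1, 1 − 0.567 + 0.377) = min(1, 0.810) = 0.810
p ≡ p = 1 − |0.567 − 0.567| = 1 − 0.000 = 1.000
p ⇒ (p ≡ p) = min(1, 1 − 0.567 + 1.000) = min(1, 1.433) = 1.000
(p ⇒ q) ⇒ (p ⇒ (p ≡ p)) = min(1, 1 − 0.810 + 1.000) = min(1, 1.190) = 1.000
¬q = 1 − 0.377 = 0.623
¬q ≡ q = 1 − |0.623 − 0.377| = 1 − 0.246 = 0.754
q ⊙ (¬q ≡ q) = max(0, 0.377 + 0.754 − 1) = max(0, 0.131) = 0.131
¬(q ⊙ (¬q ≡ q)) = 1 − 0.131 = 0.869
((p ⇒ q) ⇒ (p ⇒ (p ≡ p))) ⇒ ¬(q ⊙ (¬q ≡ q)) = min(1, 1 − 1.000 + 0.869) = min(1, 0.869) = 0.869
¬p = 1 − 0.567 = 0.433
(((p ⇒ q) ⇒ (p ⇒ (p ≡ p))) ⇒ ¬(q ⊙ (¬q ≡ q))) ⇒ ¬p = min(1, 1 − 0.869 + 0.433) = min(1, 0.564) = 0.564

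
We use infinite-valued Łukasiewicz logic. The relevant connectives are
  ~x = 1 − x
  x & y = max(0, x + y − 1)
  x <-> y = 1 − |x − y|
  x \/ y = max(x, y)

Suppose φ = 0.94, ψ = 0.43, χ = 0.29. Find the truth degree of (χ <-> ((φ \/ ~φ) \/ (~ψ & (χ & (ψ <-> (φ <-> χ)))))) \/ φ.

~φ = 1 − 0.94 = 0.06
φ \/ ~φ = max(0.94, 0.06) = 0.94
~ψ = 1 − 0.43 = 0.57
φ <-> χ = 1 − |0.94 − 0.29| = 1 − 0.65 = 0.35
ψ <-> (φ <-> χ) = 1 − |0.43 − 0.35| = 1 − 0.08 = 0.92
χ & (ψ <-> (φ <-> χ)) = max(0, 0.29 + 0.92 − 1) = max(0, 0.21) = 0.21
~ψ & (χ & (ψ <-> (φ <-> χ))) = max(0, 0.57 + 0.21 − 1) = max(0, -0.22) = 0.00
(φ \/ ~φ) \/ (~ψ & (χ & (ψ <-> (φ <-> χ)))) = max(0.94, 0.00) = 0.94
χ <-> ((φ \/ ~φ) \/ (~ψ & (χ & (ψ <-> (φ <-> χ))))) = 1 − |0.29 − 0.94| = 1 − 0.65 = 0.35
(χ <-> ((φ \/ ~φ) \/ (~ψ & (χ & (ψ <-> (φ <-> χ)))))) \/ φ = max(0.35, 0.94) = 0.94

0.94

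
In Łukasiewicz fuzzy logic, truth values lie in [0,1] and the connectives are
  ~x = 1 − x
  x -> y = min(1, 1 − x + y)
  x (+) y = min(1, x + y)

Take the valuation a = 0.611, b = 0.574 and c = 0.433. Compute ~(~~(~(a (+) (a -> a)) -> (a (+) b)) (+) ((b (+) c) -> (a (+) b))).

a -> a = min(1, 1 − 0.611 + 0.611) = min(1, 1.000) = 1.000
a (+) (a -> a) = min(1, 0.611 + 1.000) = min(1, 1.611) = 1.000
~(a (+) (a -> a)) = 1 − 1.000 = 0.000
a (+) b = min(1, 0.611 + 0.574) = min(1, 1.185) = 1.000
~(a (+) (a -> a)) -> (a (+) b) = min(1, 1 − 0.000 + 1.000) = min(1, 2.000) = 1.000
~(~(a (+) (a -> a)) -> (a (+) b)) = 1 − 1.000 = 0.000
~~(~(a (+) (a -> a)) -> (a (+) b)) = 1 − 0.000 = 1.000
b (+) c = min(1, 0.574 + 0.433) = min(1, 1.007) = 1.000
(b (+) c) -> (a (+) b) = min(1, 1 − 1.000 + 1.000) = min(1, 1.000) = 1.000
~~(~(a (+) (a -> a)) -> (a (+) b)) (+) ((b (+) c) -> (a (+) b)) = min(1, 1.000 + 1.000) = min(1, 2.000) = 1.000
~(~~(~(a (+) (a -> a)) -> (a (+) b)) (+) ((b (+) c) -> (a (+) b))) = 1 − 1.000 = 0.000

0.000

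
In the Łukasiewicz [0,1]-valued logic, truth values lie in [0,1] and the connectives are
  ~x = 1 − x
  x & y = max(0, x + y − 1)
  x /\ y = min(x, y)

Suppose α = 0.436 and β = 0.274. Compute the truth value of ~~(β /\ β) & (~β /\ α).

β /\ β = min(0.274, 0.274) = 0.274
~(β /\ β) = 1 − 0.274 = 0.726
~~(β /\ β) = 1 − 0.726 = 0.274
~β = 1 − 0.274 = 0.726
~β /\ α = min(0.726, 0.436) = 0.436
~~(β /\ β) & (~β /\ α) = max(0, 0.274 + 0.436 − 1) = max(0, -0.290) = 0.000

0.000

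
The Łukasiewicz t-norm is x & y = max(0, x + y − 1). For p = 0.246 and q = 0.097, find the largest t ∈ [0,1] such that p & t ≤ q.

0.851

The residuum of the Łukasiewicz t-norm gives the supremum: min(1, 1 − 0.246 + 0.097).
1 − 0.246 + 0.097 = 0.851, so t = min(1, 0.851) = 0.851.
Check: 0.246 & 0.851 = max(0, 0.097) = 0.097 ≤ 0.097.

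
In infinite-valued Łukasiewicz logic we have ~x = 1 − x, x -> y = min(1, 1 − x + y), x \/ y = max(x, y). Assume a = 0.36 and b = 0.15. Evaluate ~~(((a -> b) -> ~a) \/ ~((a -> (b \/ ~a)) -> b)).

a -> b = min(1, 1 − 0.36 + 0.15) = min(1, 0.79) = 0.79
~a = 1 − 0.36 = 0.64
(a -> b) -> ~a = min(1, 1 − 0.79 + 0.64) = min(1, 0.85) = 0.85
b \/ ~a = max(0.15, 0.64) = 0.64
a -> (b \/ ~a) = min(1, 1 − 0.36 + 0.64) = min(1, 1.28) = 1.00
(a -> (b \/ ~a)) -> b = min(1, 1 − 1.00 + 0.15) = min(1, 0.15) = 0.15
~((a -> (b \/ ~a)) -> b) = 1 − 0.15 = 0.85
((a -> b) -> ~a) \/ ~((a -> (b \/ ~a)) -> b) = max(0.85, 0.85) = 0.85
~(((a -> b) -> ~a) \/ ~((a -> (b \/ ~a)) -> b)) = 1 − 0.85 = 0.15
~~(((a -> b) -> ~a) \/ ~((a -> (b \/ ~a)) -> b)) = 1 − 0.15 = 0.85

0.85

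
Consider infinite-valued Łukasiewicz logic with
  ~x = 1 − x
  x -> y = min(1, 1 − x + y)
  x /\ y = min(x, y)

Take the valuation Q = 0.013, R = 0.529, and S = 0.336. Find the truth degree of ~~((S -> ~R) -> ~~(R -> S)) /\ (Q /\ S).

0.013

~R = 1 − 0.529 = 0.471
S -> ~R = min(1, 1 − 0.336 + 0.471) = min(1, 1.135) = 1.000
R -> S = min(1, 1 − 0.529 + 0.336) = min(1, 0.807) = 0.807
~(R -> S) = 1 − 0.807 = 0.193
~~(R -> S) = 1 − 0.193 = 0.807
(S -> ~R) -> ~~(R -> S) = min(1, 1 − 1.000 + 0.807) = min(1, 0.807) = 0.807
~((S -> ~R) -> ~~(R -> S)) = 1 − 0.807 = 0.193
~~((S -> ~R) -> ~~(R -> S)) = 1 − 0.193 = 0.807
Q /\ S = min(0.013, 0.336) = 0.013
~~((S -> ~R) -> ~~(R -> S)) /\ (Q /\ S) = min(0.807, 0.013) = 0.013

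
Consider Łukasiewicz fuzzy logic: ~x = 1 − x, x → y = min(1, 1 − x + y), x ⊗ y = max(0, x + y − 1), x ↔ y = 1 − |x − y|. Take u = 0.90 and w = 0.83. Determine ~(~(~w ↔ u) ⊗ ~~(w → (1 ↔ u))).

0.27

~w = 1 − 0.83 = 0.17
~w ↔ u = 1 − |0.17 − 0.90| = 1 − 0.73 = 0.27
~(~w ↔ u) = 1 − 0.27 = 0.73
1 ↔ u = 1 − |1.00 − 0.90| = 1 − 0.10 = 0.90
w → (1 ↔ u) = min(1, 1 − 0.83 + 0.90) = min(1, 1.07) = 1.00
~(w → (1 ↔ u)) = 1 − 1.00 = 0.00
~~(w → (1 ↔ u)) = 1 − 0.00 = 1.00
~(~w ↔ u) ⊗ ~~(w → (1 ↔ u)) = max(0, 0.73 + 1.00 − 1) = max(0, 0.73) = 0.73
~(~(~w ↔ u) ⊗ ~~(w → (1 ↔ u))) = 1 − 0.73 = 0.27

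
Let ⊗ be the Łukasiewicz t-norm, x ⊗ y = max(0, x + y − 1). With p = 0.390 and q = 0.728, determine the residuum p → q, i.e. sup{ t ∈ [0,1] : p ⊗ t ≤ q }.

1.000

The residuum of the Łukasiewicz t-norm gives the supremum: min(1, 1 − 0.390 + 0.728).
1 − 0.390 + 0.728 = 1.338, so t = min(1, 1.338) = 1.000.
Check: 0.390 ⊗ 1.000 = max(0, 0.390) = 0.390 ≤ 0.728.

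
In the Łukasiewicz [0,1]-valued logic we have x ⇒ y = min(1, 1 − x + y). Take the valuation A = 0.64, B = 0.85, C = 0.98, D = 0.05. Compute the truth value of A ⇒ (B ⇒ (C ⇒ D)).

C ⇒ D = min(1, 1 − 0.98 + 0.05) = min(1, 0.07) = 0.07
B ⇒ (C ⇒ D) = min(1, 1 − 0.85 + 0.07) = min(1, 0.22) = 0.22
A ⇒ (B ⇒ (C ⇒ D)) = min(1, 1 − 0.64 + 0.22) = min(1, 0.58) = 0.58

0.58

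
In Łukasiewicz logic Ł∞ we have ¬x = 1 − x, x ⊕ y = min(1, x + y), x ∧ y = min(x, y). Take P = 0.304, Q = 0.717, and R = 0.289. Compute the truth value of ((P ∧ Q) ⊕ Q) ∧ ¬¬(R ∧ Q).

P ∧ Q = min(0.304, 0.717) = 0.304
(P ∧ Q) ⊕ Q = min(1, 0.304 + 0.717) = min(1, 1.021) = 1.000
R ∧ Q = min(0.289, 0.717) = 0.289
¬(R ∧ Q) = 1 − 0.289 = 0.711
¬¬(R ∧ Q) = 1 − 0.711 = 0.289
((P ∧ Q) ⊕ Q) ∧ ¬¬(R ∧ Q) = min(1.000, 0.289) = 0.289

0.289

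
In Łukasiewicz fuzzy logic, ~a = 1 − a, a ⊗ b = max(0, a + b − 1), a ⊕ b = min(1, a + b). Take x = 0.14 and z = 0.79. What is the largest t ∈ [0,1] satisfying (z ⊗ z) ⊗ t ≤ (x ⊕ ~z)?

0.77

z ⊗ z = max(0, 0.79 + 0.79 − 1) = max(0, 0.58) = 0.58
So the left factor is z ⊗ z = 0.58.
~z = 1 − 0.79 = 0.21
x ⊕ ~z = min(1, 0.14 + 0.21) = min(1, 0.35) = 0.35
So the right-hand bound is x ⊕ ~z = 0.35.
The residuum of the Łukasiewicz t-norm gives the supremum: min(1, 1 − 0.58 + 0.35).
1 − 0.58 + 0.35 = 0.77, so t = min(1, 0.77) = 0.77.
Check: 0.58 ⊗ 0.77 = max(0, 0.35) = 0.35 ≤ 0.35.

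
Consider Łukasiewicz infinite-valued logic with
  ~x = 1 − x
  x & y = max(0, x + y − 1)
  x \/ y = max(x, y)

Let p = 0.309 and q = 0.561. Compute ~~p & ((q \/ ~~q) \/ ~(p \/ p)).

0.000

~p = 1 − 0.309 = 0.691
~~p = 1 − 0.691 = 0.309
~q = 1 − 0.561 = 0.439
~~q = 1 − 0.439 = 0.561
q \/ ~~q = max(0.561, 0.561) = 0.561
p \/ p = max(0.309, 0.309) = 0.309
~(p \/ p) = 1 − 0.309 = 0.691
(q \/ ~~q) \/ ~(p \/ p) = max(0.561, 0.691) = 0.691
~~p & ((q \/ ~~q) \/ ~(p \/ p)) = max(0, 0.309 + 0.691 − 1) = max(0, 0.000) = 0.000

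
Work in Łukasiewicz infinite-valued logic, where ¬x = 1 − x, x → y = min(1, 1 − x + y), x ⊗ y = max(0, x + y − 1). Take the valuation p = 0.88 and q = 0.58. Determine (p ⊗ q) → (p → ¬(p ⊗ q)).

1.00

p ⊗ q = max(0, 0.88 + 0.58 − 1) = max(0, 0.46) = 0.46
¬(p ⊗ q) = 1 − 0.46 = 0.54
p → ¬(p ⊗ q) = min(1, 1 − 0.88 + 0.54) = min(1, 0.66) = 0.66
(p ⊗ q) → (p → ¬(p ⊗ q)) = min(1, 1 − 0.46 + 0.66) = min(1, 1.20) = 1.00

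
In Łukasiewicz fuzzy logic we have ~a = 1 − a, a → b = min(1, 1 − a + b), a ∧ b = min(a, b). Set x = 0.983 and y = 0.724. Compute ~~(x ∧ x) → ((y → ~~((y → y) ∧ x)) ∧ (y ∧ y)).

0.741

x ∧ x = min(0.983, 0.983) = 0.983
~(x ∧ x) = 1 − 0.983 = 0.017
~~(x ∧ x) = 1 − 0.017 = 0.983
y → y = min(1, 1 − 0.724 + 0.724) = min(1, 1.000) = 1.000
(y → y) ∧ x = min(1.000, 0.983) = 0.983
~((y → y) ∧ x) = 1 − 0.983 = 0.017
~~((y → y) ∧ x) = 1 − 0.017 = 0.983
y → ~~((y → y) ∧ x) = min(1, 1 − 0.724 + 0.983) = min(1, 1.259) = 1.000
y ∧ y = min(0.724, 0.724) = 0.724
(y → ~~((y → y) ∧ x)) ∧ (y ∧ y) = min(1.000, 0.724) = 0.724
~~(x ∧ x) → ((y → ~~((y → y) ∧ x)) ∧ (y ∧ y)) = min(1, 1 − 0.983 + 0.724) = min(1, 0.741) = 0.741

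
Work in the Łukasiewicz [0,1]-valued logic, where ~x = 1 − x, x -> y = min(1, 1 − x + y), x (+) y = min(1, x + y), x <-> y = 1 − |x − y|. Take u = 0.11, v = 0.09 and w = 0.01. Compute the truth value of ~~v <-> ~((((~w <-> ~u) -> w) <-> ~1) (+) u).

~v = 1 − 0.09 = 0.91
~~v = 1 − 0.91 = 0.09
~w = 1 − 0.01 = 0.99
~u = 1 − 0.11 = 0.89
~w <-> ~u = 1 − |0.99 − 0.89| = 1 − 0.10 = 0.90
(~w <-> ~u) -> w = min(1, 1 − 0.90 + 0.01) = min(1, 0.11) = 0.11
~1 = 1 − 1.00 = 0.00
((~w <-> ~u) -> w) <-> ~1 = 1 − |0.11 − 0.00| = 1 − 0.11 = 0.89
(((~w <-> ~u) -> w) <-> ~1) (+) u = min(1, 0.89 + 0.11) = min(1, 1.00) = 1.00
~((((~w <-> ~u) -> w) <-> ~1) (+) u) = 1 − 1.00 = 0.00
~~v <-> ~((((~w <-> ~u) -> w) <-> ~1) (+) u) = 1 − |0.09 − 0.00| = 1 − 0.09 = 0.91

0.91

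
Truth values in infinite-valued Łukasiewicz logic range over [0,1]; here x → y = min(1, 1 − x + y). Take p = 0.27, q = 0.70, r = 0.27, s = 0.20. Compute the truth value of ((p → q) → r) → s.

p → q = min(1, 1 − 0.27 + 0.70) = min(1, 1.43) = 1.00
(p → q) → r = min(1, 1 − 1.00 + 0.27) = min(1, 0.27) = 0.27
((p → q) → r) → s = min(1, 1 − 0.27 + 0.20) = min(1, 0.93) = 0.93

0.93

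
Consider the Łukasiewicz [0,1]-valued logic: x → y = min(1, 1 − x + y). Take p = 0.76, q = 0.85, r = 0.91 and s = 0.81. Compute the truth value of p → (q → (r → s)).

r → s = min(1, 1 − 0.91 + 0.81) = min(1, 0.90) = 0.90
q → (r → s) = min(1, 1 − 0.85 + 0.90) = min(1, 1.05) = 1.00
p → (q → (r → s)) = min(1, 1 − 0.76 + 1.00) = min(1, 1.24) = 1.00

1.00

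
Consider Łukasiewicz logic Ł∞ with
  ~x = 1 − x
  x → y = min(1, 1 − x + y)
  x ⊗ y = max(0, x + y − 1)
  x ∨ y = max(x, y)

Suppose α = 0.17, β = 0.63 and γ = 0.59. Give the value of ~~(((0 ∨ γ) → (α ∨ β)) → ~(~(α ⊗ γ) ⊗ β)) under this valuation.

0 ∨ γ = max(0.00, 0.59) = 0.59
α ∨ β = max(0.17, 0.63) = 0.63
(0 ∨ γ) → (α ∨ β) = min(1, 1 − 0.59 + 0.63) = min(1, 1.04) = 1.00
α ⊗ γ = max(0, 0.17 + 0.59 − 1) = max(0, -0.24) = 0.00
~(α ⊗ γ) = 1 − 0.00 = 1.00
~(α ⊗ γ) ⊗ β = max(0, 1.00 + 0.63 − 1) = max(0, 0.63) = 0.63
~(~(α ⊗ γ) ⊗ β) = 1 − 0.63 = 0.37
((0 ∨ γ) → (α ∨ β)) → ~(~(α ⊗ γ) ⊗ β) = min(1, 1 − 1.00 + 0.37) = min(1, 0.37) = 0.37
~(((0 ∨ γ) → (α ∨ β)) → ~(~(α ⊗ γ) ⊗ β)) = 1 − 0.37 = 0.63
~~(((0 ∨ γ) → (α ∨ β)) → ~(~(α ⊗ γ) ⊗ β)) = 1 − 0.63 = 0.37

0.37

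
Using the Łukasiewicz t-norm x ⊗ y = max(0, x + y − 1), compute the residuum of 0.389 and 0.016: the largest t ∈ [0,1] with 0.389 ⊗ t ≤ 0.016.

The residuum of the Łukasiewicz t-norm gives the supremum: min(1, 1 − 0.389 + 0.016).
1 − 0.389 + 0.016 = 0.627, so t = min(1, 0.627) = 0.627.
Check: 0.389 ⊗ 0.627 = max(0, 0.016) = 0.016 ≤ 0.016.

0.627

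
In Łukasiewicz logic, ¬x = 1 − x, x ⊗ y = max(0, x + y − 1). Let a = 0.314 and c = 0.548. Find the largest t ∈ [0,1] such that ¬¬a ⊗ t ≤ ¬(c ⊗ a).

1.000

¬a = 1 − 0.314 = 0.686
¬¬a = 1 − 0.686 = 0.314
So the left factor is ¬¬a = 0.314.
c ⊗ a = max(0, 0.548 + 0.314 − 1) = max(0, -0.138) = 0.000
¬(c ⊗ a) = 1 − 0.000 = 1.000
So the right-hand bound is ¬(c ⊗ a) = 1.000.
The residuum of the Łukasiewicz t-norm gives the supremum: min(1, 1 − 0.314 + 1.000).
1 − 0.314 + 1.000 = 1.686, so t = min(1, 1.686) = 1.000.
Check: 0.314 ⊗ 1.000 = max(0, 0.314) = 0.314 ≤ 1.000.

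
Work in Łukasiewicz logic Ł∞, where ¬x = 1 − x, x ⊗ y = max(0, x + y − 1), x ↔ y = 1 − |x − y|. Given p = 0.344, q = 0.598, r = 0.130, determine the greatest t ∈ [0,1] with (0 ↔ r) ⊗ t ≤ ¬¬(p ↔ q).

0.876

0 ↔ r = 1 − |0.000 − 0.130| = 1 − 0.130 = 0.870
So the left factor is 0 ↔ r = 0.870.
p ↔ q = 1 − |0.344 − 0.598| = 1 − 0.254 = 0.746
¬(p ↔ q) = 1 − 0.746 = 0.254
¬¬(p ↔ q) = 1 − 0.254 = 0.746
So the right-hand bound is ¬¬(p ↔ q) = 0.746.
The residuum of the Łukasiewicz t-norm gives the supremum: min(1, 1 − 0.870 + 0.746).
1 − 0.870 + 0.746 = 0.876, so t = min(1, 0.876) = 0.876.
Check: 0.870 ⊗ 0.876 = max(0, 0.746) = 0.746 ≤ 0.746.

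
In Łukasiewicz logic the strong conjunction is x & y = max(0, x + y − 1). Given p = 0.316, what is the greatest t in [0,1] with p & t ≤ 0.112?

The residuum of the Łukasiewicz t-norm gives the supremum: min(1, 1 − 0.316 + 0.112).
1 − 0.316 + 0.112 = 0.796, so t = min(1, 0.796) = 0.796.
Check: 0.316 & 0.796 = max(0, 0.112) = 0.112 ≤ 0.112.

0.796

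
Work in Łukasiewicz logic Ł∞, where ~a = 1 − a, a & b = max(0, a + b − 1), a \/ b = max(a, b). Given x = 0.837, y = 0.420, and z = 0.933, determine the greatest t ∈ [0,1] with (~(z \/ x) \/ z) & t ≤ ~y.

z \/ x = max(0.933, 0.837) = 0.933
~(z \/ x) = 1 − 0.933 = 0.067
~(z \/ x) \/ z = max(0.067, 0.933) = 0.933
So the left factor is ~(z \/ x) \/ z = 0.933.
~y = 1 − 0.420 = 0.580
So the right-hand bound is ~y = 0.580.
The residuum of the Łukasiewicz t-norm gives the supremum: min(1, 1 − 0.933 + 0.580).
1 − 0.933 + 0.580 = 0.647, so t = min(1, 0.647) = 0.647.
Check: 0.933 & 0.647 = max(0, 0.580) = 0.580 ≤ 0.580.

0.647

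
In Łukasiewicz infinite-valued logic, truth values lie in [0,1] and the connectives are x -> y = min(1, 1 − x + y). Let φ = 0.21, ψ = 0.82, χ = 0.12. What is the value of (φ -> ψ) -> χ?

0.12

φ -> ψ = min(1, 1 − 0.21 + 0.82) = min(1, 1.61) = 1.00
(φ -> ψ) -> χ = min(1, 1 − 1.00 + 0.12) = min(1, 0.12) = 0.12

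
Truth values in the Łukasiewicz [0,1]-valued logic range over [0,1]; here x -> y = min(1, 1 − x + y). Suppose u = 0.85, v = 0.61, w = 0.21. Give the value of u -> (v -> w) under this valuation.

0.75

v -> w = min(1, 1 − 0.61 + 0.21) = min(1, 0.60) = 0.60
u -> (v -> w) = min(1, 1 − 0.85 + 0.60) = min(1, 0.75) = 0.75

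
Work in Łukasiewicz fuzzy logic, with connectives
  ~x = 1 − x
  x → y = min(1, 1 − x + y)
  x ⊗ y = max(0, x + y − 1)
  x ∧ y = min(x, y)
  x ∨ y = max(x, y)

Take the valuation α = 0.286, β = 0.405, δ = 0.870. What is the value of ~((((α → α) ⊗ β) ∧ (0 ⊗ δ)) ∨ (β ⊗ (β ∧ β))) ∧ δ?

α → α = min(1, 1 − 0.286 + 0.286) = min(1, 1.000) = 1.000
(α → α) ⊗ β = max(0, 1.000 + 0.405 − 1) = max(0, 0.405) = 0.405
0 ⊗ δ = max(0, 0.000 + 0.870 − 1) = max(0, -0.130) = 0.000
((α → α) ⊗ β) ∧ (0 ⊗ δ) = min(0.405, 0.000) = 0.000
β ∧ β = min(0.405, 0.405) = 0.405
β ⊗ (β ∧ β) = max(0, 0.405 + 0.405 − 1) = max(0, -0.190) = 0.000
(((α → α) ⊗ β) ∧ (0 ⊗ δ)) ∨ (β ⊗ (β ∧ β)) = max(0.000, 0.000) = 0.000
~((((α → α) ⊗ β) ∧ (0 ⊗ δ)) ∨ (β ⊗ (β ∧ β))) = 1 − 0.000 = 1.000
~((((α → α) ⊗ β) ∧ (0 ⊗ δ)) ∨ (β ⊗ (β ∧ β))) ∧ δ = min(1.000, 0.870) = 0.870

0.870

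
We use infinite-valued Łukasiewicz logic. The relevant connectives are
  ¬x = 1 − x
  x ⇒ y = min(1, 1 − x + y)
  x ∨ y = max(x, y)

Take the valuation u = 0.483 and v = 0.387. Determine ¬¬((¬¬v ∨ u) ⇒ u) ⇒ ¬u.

0.517

¬v = 1 − 0.387 = 0.613
¬¬v = 1 − 0.613 = 0.387
¬¬v ∨ u = max(0.387, 0.483) = 0.483
(¬¬v ∨ u) ⇒ u = min(1, 1 − 0.483 + 0.483) = min(1, 1.000) = 1.000
¬((¬¬v ∨ u) ⇒ u) = 1 − 1.000 = 0.000
¬¬((¬¬v ∨ u) ⇒ u) = 1 − 0.000 = 1.000
¬u = 1 − 0.483 = 0.517
¬¬((¬¬v ∨ u) ⇒ u) ⇒ ¬u = min(1, 1 − 1.000 + 0.517) = min(1, 0.517) = 0.517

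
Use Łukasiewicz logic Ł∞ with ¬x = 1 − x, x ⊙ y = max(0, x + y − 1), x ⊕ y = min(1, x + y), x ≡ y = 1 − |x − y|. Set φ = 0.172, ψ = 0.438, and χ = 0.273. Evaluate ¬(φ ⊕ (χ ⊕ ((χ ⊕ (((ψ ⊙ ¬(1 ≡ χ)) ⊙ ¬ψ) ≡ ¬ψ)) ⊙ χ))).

0.555

1 ≡ χ = 1 − |1.000 − 0.273| = 1 − 0.727 = 0.273
¬(1 ≡ χ) = 1 − 0.273 = 0.727
ψ ⊙ ¬(1 ≡ χ) = max(0, 0.438 + 0.727 − 1) = max(0, 0.165) = 0.165
¬ψ = 1 − 0.438 = 0.562
(ψ ⊙ ¬(1 ≡ χ)) ⊙ ¬ψ = max(0, 0.165 + 0.562 − 1) = max(0, -0.273) = 0.000
((ψ ⊙ ¬(1 ≡ χ)) ⊙ ¬ψ) ≡ ¬ψ = 1 − |0.000 − 0.562| = 1 − 0.562 = 0.438
χ ⊕ (((ψ ⊙ ¬(1 ≡ χ)) ⊙ ¬ψ) ≡ ¬ψ) = min(1, 0.273 + 0.438) = min(1, 0.711) = 0.711
(χ ⊕ (((ψ ⊙ ¬(1 ≡ χ)) ⊙ ¬ψ) ≡ ¬ψ)) ⊙ χ = max(0, 0.711 + 0.273 − 1) = max(0, -0.016) = 0.000
χ ⊕ ((χ ⊕ (((ψ ⊙ ¬(1 ≡ χ)) ⊙ ¬ψ) ≡ ¬ψ)) ⊙ χ) = min(1, 0.273 + 0.000) = min(1, 0.273) = 0.273
φ ⊕ (χ ⊕ ((χ ⊕ (((ψ ⊙ ¬(1 ≡ χ)) ⊙ ¬ψ) ≡ ¬ψ)) ⊙ χ)) = min(1, 0.172 + 0.273) = min(1, 0.445) = 0.445
¬(φ ⊕ (χ ⊕ ((χ ⊕ (((ψ ⊙ ¬(1 ≡ χ)) ⊙ ¬ψ) ≡ ¬ψ)) ⊙ χ))) = 1 − 0.445 = 0.555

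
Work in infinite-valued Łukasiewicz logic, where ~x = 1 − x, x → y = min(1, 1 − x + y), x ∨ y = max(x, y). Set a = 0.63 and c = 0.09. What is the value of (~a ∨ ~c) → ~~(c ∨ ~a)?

0.46

~a = 1 − 0.63 = 0.37
~c = 1 − 0.09 = 0.91
~a ∨ ~c = max(0.37, 0.91) = 0.91
c ∨ ~a = max(0.09, 0.37) = 0.37
~(c ∨ ~a) = 1 − 0.37 = 0.63
~~(c ∨ ~a) = 1 − 0.63 = 0.37
(~a ∨ ~c) → ~~(c ∨ ~a) = min(1, 1 − 0.91 + 0.37) = min(1, 0.46) = 0.46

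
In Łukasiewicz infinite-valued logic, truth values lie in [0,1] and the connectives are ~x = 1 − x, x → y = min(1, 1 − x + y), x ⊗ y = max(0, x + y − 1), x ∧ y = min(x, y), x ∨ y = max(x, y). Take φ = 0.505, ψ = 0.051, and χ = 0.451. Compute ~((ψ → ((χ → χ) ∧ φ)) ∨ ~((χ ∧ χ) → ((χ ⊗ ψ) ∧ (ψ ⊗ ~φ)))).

0.000

χ → χ = min(1, 1 − 0.451 + 0.451) = min(1, 1.000) = 1.000
(χ → χ) ∧ φ = min(1.000, 0.505) = 0.505
ψ → ((χ → χ) ∧ φ) = min(1, 1 − 0.051 + 0.505) = min(1, 1.454) = 1.000
χ ∧ χ = min(0.451, 0.451) = 0.451
χ ⊗ ψ = max(0, 0.451 + 0.051 − 1) = max(0, -0.498) = 0.000
~φ = 1 − 0.505 = 0.495
ψ ⊗ ~φ = max(0, 0.051 + 0.495 − 1) = max(0, -0.454) = 0.000
(χ ⊗ ψ) ∧ (ψ ⊗ ~φ) = min(0.000, 0.000) = 0.000
(χ ∧ χ) → ((χ ⊗ ψ) ∧ (ψ ⊗ ~φ)) = min(1, 1 − 0.451 + 0.000) = min(1, 0.549) = 0.549
~((χ ∧ χ) → ((χ ⊗ ψ) ∧ (ψ ⊗ ~φ))) = 1 − 0.549 = 0.451
(ψ → ((χ → χ) ∧ φ)) ∨ ~((χ ∧ χ) → ((χ ⊗ ψ) ∧ (ψ ⊗ ~φ))) = max(1.000, 0.451) = 1.000
~((ψ → ((χ → χ) ∧ φ)) ∨ ~((χ ∧ χ) → ((χ ⊗ ψ) ∧ (ψ ⊗ ~φ)))) = 1 − 1.000 = 0.000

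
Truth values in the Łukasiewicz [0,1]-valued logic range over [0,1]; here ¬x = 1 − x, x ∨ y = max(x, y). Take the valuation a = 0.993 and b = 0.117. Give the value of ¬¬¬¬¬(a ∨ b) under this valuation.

a ∨ b = max(0.993, 0.117) = 0.993
¬(a ∨ b) = 1 − 0.993 = 0.007
¬¬(a ∨ b) = 1 − 0.007 = 0.993
¬¬¬(a ∨ b) = 1 − 0.993 = 0.007
¬¬¬¬(a ∨ b) = 1 − 0.007 = 0.993
¬¬¬¬¬(a ∨ b) = 1 − 0.993 = 0.007

0.007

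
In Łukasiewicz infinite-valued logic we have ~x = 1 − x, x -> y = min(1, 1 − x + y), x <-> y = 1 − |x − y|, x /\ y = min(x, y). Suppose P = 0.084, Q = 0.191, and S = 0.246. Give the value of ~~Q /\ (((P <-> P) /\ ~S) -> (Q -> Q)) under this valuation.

~Q = 1 − 0.191 = 0.809
~~Q = 1 − 0.809 = 0.191
P <-> P = 1 − |0.084 − 0.084| = 1 − 0.000 = 1.000
~S = 1 − 0.246 = 0.754
(P <-> P) /\ ~S = min(1.000, 0.754) = 0.754
Q -> Q = min(1, 1 − 0.191 + 0.191) = min(1, 1.000) = 1.000
((P <-> P) /\ ~S) -> (Q -> Q) = min(1, 1 − 0.754 + 1.000) = min(1, 1.246) = 1.000
~~Q /\ (((P <-> P) /\ ~S) -> (Q -> Q)) = min(0.191, 1.000) = 0.191

0.191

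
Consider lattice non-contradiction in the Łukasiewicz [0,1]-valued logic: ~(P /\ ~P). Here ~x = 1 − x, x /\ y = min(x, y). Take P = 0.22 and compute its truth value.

0.78

~P = 1 − 0.22 = 0.78
P /\ ~P = min(0.22, 0.78) = 0.22
~(P /\ ~P) = 1 − 0.22 = 0.78
(The value 0.78 < 1 shows this instance is not satisfied; not a Ł∞-tautology — its value is 1 − min(a, 1−a).)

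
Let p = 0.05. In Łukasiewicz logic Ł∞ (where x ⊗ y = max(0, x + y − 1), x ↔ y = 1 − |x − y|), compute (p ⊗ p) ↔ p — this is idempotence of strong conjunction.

p ⊗ p = max(0, 0.05 + 0.05 − 1) = max(0, -0.90) = 0.00
(p ⊗ p) ↔ p = 1 − |0.00 − 0.05| = 1 − 0.05 = 0.95
(The value 0.95 < 1 shows this instance is not satisfied; fails in Ł∞ since a ⊗ a = max(0, 2a−1) ≠ a in general.)

0.95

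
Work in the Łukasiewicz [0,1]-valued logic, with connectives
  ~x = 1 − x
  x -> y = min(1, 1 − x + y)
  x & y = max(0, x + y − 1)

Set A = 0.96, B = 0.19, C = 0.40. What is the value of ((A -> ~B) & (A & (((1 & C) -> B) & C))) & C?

~B = 1 − 0.19 = 0.81
A -> ~B = min(1, 1 − 0.96 + 0.81) = min(1, 0.85) = 0.85
1 & C = max(0, 1.00 + 0.40 − 1) = max(0, 0.40) = 0.40
(1 & C) -> B = min(1, 1 − 0.40 + 0.19) = min(1, 0.79) = 0.79
((1 & C) -> B) & C = max(0, 0.79 + 0.40 − 1) = max(0, 0.19) = 0.19
A & (((1 & C) -> B) & C) = max(0, 0.96 + 0.19 − 1) = max(0, 0.15) = 0.15
(A -> ~B) & (A & (((1 & C) -> B) & C)) = max(0, 0.85 + 0.15 − 1) = max(0, 0.00) = 0.00
((A -> ~B) & (A & (((1 & C) -> B) & C))) & C = max(0, 0.00 + 0.40 − 1) = max(0, -0.60) = 0.00

0.00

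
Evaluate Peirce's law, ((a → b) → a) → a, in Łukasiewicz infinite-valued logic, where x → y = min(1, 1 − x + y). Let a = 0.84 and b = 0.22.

0.84

a → b = min(1, 1 − 0.84 + 0.22) = min(1, 0.38) = 0.38
(a → b) → a = min(1, 1 − 0.38 + 0.84) = min(1, 1.46) = 1.00
((a → b) → a) → a = min(1, 1 − 1.00 + 0.84) = min(1, 0.84) = 0.84
(The value 0.84 < 1 shows this instance is not satisfied; not a Ł∞-tautology in general.)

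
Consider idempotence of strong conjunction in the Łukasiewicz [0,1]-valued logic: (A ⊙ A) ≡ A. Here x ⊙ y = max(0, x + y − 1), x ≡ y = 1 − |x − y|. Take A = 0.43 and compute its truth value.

A ⊙ A = max(0, 0.43 + 0.43 − 1) = max(0, -0.14) = 0.00
(A ⊙ A) ≡ A = 1 − |0.00 − 0.43| = 1 − 0.43 = 0.57
(The value 0.57 < 1 shows this instance is not satisfied; fails in Ł∞ since a ⊗ a = max(0, 2a−1) ≠ a in general.)

0.57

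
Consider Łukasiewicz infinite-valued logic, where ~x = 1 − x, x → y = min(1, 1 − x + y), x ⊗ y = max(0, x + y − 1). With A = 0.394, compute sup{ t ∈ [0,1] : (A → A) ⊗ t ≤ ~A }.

0.606

A → A = min(1, 1 − 0.394 + 0.394) = min(1, 1.000) = 1.000
So the left factor is A → A = 1.000.
~A = 1 − 0.394 = 0.606
So the right-hand bound is ~A = 0.606.
The residuum of the Łukasiewicz t-norm gives the supremum: min(1, 1 − 1.000 + 0.606).
1 − 1.000 + 0.606 = 0.606, so t = min(1, 0.606) = 0.606.
Check: 1.000 ⊗ 0.606 = max(0, 0.606) = 0.606 ≤ 0.606.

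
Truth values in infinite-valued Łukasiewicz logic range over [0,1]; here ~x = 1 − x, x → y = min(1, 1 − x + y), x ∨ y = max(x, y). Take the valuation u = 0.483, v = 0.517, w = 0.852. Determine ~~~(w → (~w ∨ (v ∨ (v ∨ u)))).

0.335

~w = 1 − 0.852 = 0.148
v ∨ u = max(0.517, 0.483) = 0.517
v ∨ (v ∨ u) = max(0.517, 0.517) = 0.517
~w ∨ (v ∨ (v ∨ u)) = max(0.148, 0.517) = 0.517
w → (~w ∨ (v ∨ (v ∨ u))) = min(1, 1 − 0.852 + 0.517) = min(1, 0.665) = 0.665
~(w → (~w ∨ (v ∨ (v ∨ u)))) = 1 − 0.665 = 0.335
~~(w → (~w ∨ (v ∨ (v ∨ u)))) = 1 − 0.335 = 0.665
~~~(w → (~w ∨ (v ∨ (v ∨ u)))) = 1 − 0.665 = 0.335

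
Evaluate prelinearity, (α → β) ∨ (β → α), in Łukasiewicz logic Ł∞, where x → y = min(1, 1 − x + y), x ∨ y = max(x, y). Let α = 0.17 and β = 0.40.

1.00

α → β = min(1, 1 − 0.17 + 0.40) = min(1, 1.23) = 1.00
β → α = min(1, 1 − 0.40 + 0.17) = min(1, 0.77) = 0.77
(α → β) ∨ (β → α) = max(1.00, 0.77) = 1.00
(As expected: a Ł∞-tautology — holds in every MV-chain.)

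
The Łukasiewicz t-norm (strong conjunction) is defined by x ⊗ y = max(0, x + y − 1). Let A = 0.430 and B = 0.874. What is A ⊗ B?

0.304

A ⊗ B = max(0, 0.430 + 0.874 − 1) = max(0, 0.304) = 0.304
For comparison, the Gödel (minimum) t-norm min(x, y) would give 0.430.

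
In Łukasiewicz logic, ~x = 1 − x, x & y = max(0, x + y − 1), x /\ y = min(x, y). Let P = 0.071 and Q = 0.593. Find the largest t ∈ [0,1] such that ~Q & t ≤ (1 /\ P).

~Q = 1 − 0.593 = 0.407
So the left factor is ~Q = 0.407.
1 /\ P = min(1.000, 0.071) = 0.071
So the right-hand bound is 1 /\ P = 0.071.
The residuum of the Łukasiewicz t-norm gives the supremum: min(1, 1 − 0.407 + 0.071).
1 − 0.407 + 0.071 = 0.664, so t = min(1, 0.664) = 0.664.
Check: 0.407 & 0.664 = max(0, 0.071) = 0.071 ≤ 0.071.

0.664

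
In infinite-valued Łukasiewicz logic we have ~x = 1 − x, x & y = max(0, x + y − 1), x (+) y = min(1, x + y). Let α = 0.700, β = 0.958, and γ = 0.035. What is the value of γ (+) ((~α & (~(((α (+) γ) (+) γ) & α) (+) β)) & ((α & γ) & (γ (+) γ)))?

~α = 1 − 0.700 = 0.300
α (+) γ = min(1, 0.700 + 0.035) = min(1, 0.735) = 0.735
(α (+) γ) (+) γ = min(1, 0.735 + 0.035) = min(1, 0.770) = 0.770
((α (+) γ) (+) γ) & α = max(0, 0.770 + 0.700 − 1) = max(0, 0.470) = 0.470
~(((α (+) γ) (+) γ) & α) = 1 − 0.470 = 0.530
~(((α (+) γ) (+) γ) & α) (+) β = min(1, 0.530 + 0.958) = min(1, 1.488) = 1.000
~α & (~(((α (+) γ) (+) γ) & α) (+) β) = max(0, 0.300 + 1.000 − 1) = max(0, 0.300) = 0.300
α & γ = max(0, 0.700 + 0.035 − 1) = max(0, -0.265) = 0.000
γ (+) γ = min(1, 0.035 + 0.035) = min(1, 0.070) = 0.070
(α & γ) & (γ (+) γ) = max(0, 0.000 + 0.070 − 1) = max(0, -0.930) = 0.000
(~α & (~(((α (+) γ) (+) γ) & α) (+) β)) & ((α & γ) & (γ (+) γ)) = max(0, 0.300 + 0.000 − 1) = max(0, -0.700) = 0.000
γ (+) ((~α & (~(((α (+) γ) (+) γ) & α) (+) β)) & ((α & γ) & (γ (+) γ))) = min(1, 0.035 + 0.000) = min(1, 0.035) = 0.035

0.035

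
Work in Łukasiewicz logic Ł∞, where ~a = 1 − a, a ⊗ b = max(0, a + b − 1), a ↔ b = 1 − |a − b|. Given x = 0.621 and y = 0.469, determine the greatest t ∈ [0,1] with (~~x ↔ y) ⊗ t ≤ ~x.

~x = 1 − 0.621 = 0.379
~~x = 1 − 0.379 = 0.621
~~x ↔ y = 1 − |0.621 − 0.469| = 1 − 0.152 = 0.848
So the left factor is ~~x ↔ y = 0.848.
So the right-hand bound is ~x = 0.379.
The residuum of the Łukasiewicz t-norm gives the supremum: min(1, 1 − 0.848 + 0.379).
1 − 0.848 + 0.379 = 0.531, so t = min(1, 0.531) = 0.531.
Check: 0.848 ⊗ 0.531 = max(0, 0.379) = 0.379 ≤ 0.379.

0.531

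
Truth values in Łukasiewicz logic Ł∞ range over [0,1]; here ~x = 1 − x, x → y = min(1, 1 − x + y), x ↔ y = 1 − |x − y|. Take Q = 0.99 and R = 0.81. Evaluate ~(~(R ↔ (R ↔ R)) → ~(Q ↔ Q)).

0.19

R ↔ R = 1 − |0.81 − 0.81| = 1 − 0.00 = 1.00
R ↔ (R ↔ R) = 1 − |0.81 − 1.00| = 1 − 0.19 = 0.81
~(R ↔ (R ↔ R)) = 1 − 0.81 = 0.19
Q ↔ Q = 1 − |0.99 − 0.99| = 1 − 0.00 = 1.00
~(Q ↔ Q) = 1 − 1.00 = 0.00
~(R ↔ (R ↔ R)) → ~(Q ↔ Q) = min(1, 1 − 0.19 + 0.00) = min(1, 0.81) = 0.81
~(~(R ↔ (R ↔ R)) → ~(Q ↔ Q)) = 1 − 0.81 = 0.19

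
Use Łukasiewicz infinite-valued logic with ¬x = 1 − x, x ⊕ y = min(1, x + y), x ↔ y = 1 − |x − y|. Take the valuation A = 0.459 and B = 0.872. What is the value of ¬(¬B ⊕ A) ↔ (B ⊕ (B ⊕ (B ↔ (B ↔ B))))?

¬B = 1 − 0.872 = 0.128
¬B ⊕ A = min(1, 0.128 + 0.459) = min(1, 0.587) = 0.587
¬(¬B ⊕ A) = 1 − 0.587 = 0.413
B ↔ B = 1 − |0.872 − 0.872| = 1 − 0.000 = 1.000
B ↔ (B ↔ B) = 1 − |0.872 − 1.000| = 1 − 0.128 = 0.872
B ⊕ (B ↔ (B ↔ B)) = min(1, 0.872 + 0.872) = min(1, 1.744) = 1.000
B ⊕ (B ⊕ (B ↔ (B ↔ B))) = min(1, 0.872 + 1.000) = min(1, 1.872) = 1.000
¬(¬B ⊕ A) ↔ (B ⊕ (B ⊕ (B ↔ (B ↔ B)))) = 1 − |0.413 − 1.000| = 1 − 0.587 = 0.413

0.413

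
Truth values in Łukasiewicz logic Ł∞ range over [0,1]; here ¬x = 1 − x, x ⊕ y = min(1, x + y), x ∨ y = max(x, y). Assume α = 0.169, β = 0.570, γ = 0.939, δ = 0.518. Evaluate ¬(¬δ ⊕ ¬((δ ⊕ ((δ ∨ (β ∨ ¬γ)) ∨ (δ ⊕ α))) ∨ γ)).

0.518

¬δ = 1 − 0.518 = 0.482
¬γ = 1 − 0.939 = 0.061
β ∨ ¬γ = max(0.570, 0.061) = 0.570
δ ∨ (β ∨ ¬γ) = max(0.518, 0.570) = 0.570
δ ⊕ α = min(1, 0.518 + 0.169) = min(1, 0.687) = 0.687
(δ ∨ (β ∨ ¬γ)) ∨ (δ ⊕ α) = max(0.570, 0.687) = 0.687
δ ⊕ ((δ ∨ (β ∨ ¬γ)) ∨ (δ ⊕ α)) = min(1, 0.518 + 0.687) = min(1, 1.205) = 1.000
(δ ⊕ ((δ ∨ (β ∨ ¬γ)) ∨ (δ ⊕ α))) ∨ γ = max(1.000, 0.939) = 1.000
¬((δ ⊕ ((δ ∨ (β ∨ ¬γ)) ∨ (δ ⊕ α))) ∨ γ) = 1 − 1.000 = 0.000
¬δ ⊕ ¬((δ ⊕ ((δ ∨ (β ∨ ¬γ)) ∨ (δ ⊕ α))) ∨ γ) = min(1, 0.482 + 0.000) = min(1, 0.482) = 0.482
¬(¬δ ⊕ ¬((δ ⊕ ((δ ∨ (β ∨ ¬γ)) ∨ (δ ⊕ α))) ∨ γ)) = 1 − 0.482 = 0.518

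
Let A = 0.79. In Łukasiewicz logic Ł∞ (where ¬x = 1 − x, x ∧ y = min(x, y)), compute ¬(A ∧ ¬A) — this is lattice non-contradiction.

0.79

¬A = 1 − 0.79 = 0.21
A ∧ ¬A = min(0.79, 0.21) = 0.21
¬(A ∧ ¬A) = 1 − 0.21 = 0.79
(The value 0.79 < 1 shows this instance is not satisfied; not a Ł∞-tautology — its value is 1 − min(a, 1−a).)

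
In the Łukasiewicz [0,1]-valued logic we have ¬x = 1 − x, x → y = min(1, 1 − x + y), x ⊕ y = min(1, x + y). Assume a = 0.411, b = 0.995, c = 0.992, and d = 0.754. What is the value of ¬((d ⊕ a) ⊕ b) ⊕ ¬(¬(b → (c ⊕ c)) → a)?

d ⊕ a = min(1, 0.754 + 0.411) = min(1, 1.165) = 1.000
(d ⊕ a) ⊕ b = min(1, 1.000 + 0.995) = min(1, 1.995) = 1.000
¬((d ⊕ a) ⊕ b) = 1 − 1.000 = 0.000
c ⊕ c = min(1, 0.992 + 0.992) = min(1, 1.984) = 1.000
b → (c ⊕ c) = min(1, 1 − 0.995 + 1.000) = min(1, 1.005) = 1.000
¬(b → (c ⊕ c)) = 1 − 1.000 = 0.000
¬(b → (c ⊕ c)) → a = min(1, 1 − 0.000 + 0.411) = min(1, 1.411) = 1.000
¬(¬(b → (c ⊕ c)) → a) = 1 − 1.000 = 0.000
¬((d ⊕ a) ⊕ b) ⊕ ¬(¬(b → (c ⊕ c)) → a) = min(1, 0.000 + 0.000) = min(1, 0.000) = 0.000

0.000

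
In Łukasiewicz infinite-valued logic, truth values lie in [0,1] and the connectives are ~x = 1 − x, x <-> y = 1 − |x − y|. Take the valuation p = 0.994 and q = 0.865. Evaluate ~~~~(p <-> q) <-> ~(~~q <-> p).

0.258

p <-> q = 1 − |0.994 − 0.865| = 1 − 0.129 = 0.871
~(p <-> q) = 1 − 0.871 = 0.129
~~(p <-> q) = 1 − 0.129 = 0.871
~~~(p <-> q) = 1 − 0.871 = 0.129
~~~~(p <-> q) = 1 − 0.129 = 0.871
~q = 1 − 0.865 = 0.135
~~q = 1 − 0.135 = 0.865
~~q <-> p = 1 − |0.865 − 0.994| = 1 − 0.129 = 0.871
~(~~q <-> p) = 1 − 0.871 = 0.129
~~~~(p <-> q) <-> ~(~~q <-> p) = 1 − |0.871 − 0.129| = 1 − 0.742 = 0.258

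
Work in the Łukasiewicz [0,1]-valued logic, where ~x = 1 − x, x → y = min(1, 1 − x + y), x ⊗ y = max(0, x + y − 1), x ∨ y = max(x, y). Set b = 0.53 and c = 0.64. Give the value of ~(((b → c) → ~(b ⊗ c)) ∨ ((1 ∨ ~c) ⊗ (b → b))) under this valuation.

0.00

b → c = min(1, 1 − 0.53 + 0.64) = min(1, 1.11) = 1.00
b ⊗ c = max(0, 0.53 + 0.64 − 1) = max(0, 0.17) = 0.17
~(b ⊗ c) = 1 − 0.17 = 0.83
(b → c) → ~(b ⊗ c) = min(1, 1 − 1.00 + 0.83) = min(1, 0.83) = 0.83
~c = 1 − 0.64 = 0.36
1 ∨ ~c = max(1.00, 0.36) = 1.00
b → b = min(1, 1 − 0.53 + 0.53) = min(1, 1.00) = 1.00
(1 ∨ ~c) ⊗ (b → b) = max(0, 1.00 + 1.00 − 1) = max(0, 1.00) = 1.00
((b → c) → ~(b ⊗ c)) ∨ ((1 ∨ ~c) ⊗ (b → b)) = max(0.83, 1.00) = 1.00
~(((b → c) → ~(b ⊗ c)) ∨ ((1 ∨ ~c) ⊗ (b → b))) = 1 − 1.00 = 0.00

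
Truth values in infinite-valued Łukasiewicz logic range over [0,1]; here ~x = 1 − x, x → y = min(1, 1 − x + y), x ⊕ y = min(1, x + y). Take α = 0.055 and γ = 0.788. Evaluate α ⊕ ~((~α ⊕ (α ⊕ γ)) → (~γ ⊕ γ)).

0.055

~α = 1 − 0.055 = 0.945
α ⊕ γ = min(1, 0.055 + 0.788) = min(1, 0.843) = 0.843
~α ⊕ (α ⊕ γ) = min(1, 0.945 + 0.843) = min(1, 1.788) = 1.000
~γ = 1 − 0.788 = 0.212
~γ ⊕ γ = min(1, 0.212 + 0.788) = min(1, 1.000) = 1.000
(~α ⊕ (α ⊕ γ)) → (~γ ⊕ γ) = min(1, 1 − 1.000 + 1.000) = min(1, 1.000) = 1.000
~((~α ⊕ (α ⊕ γ)) → (~γ ⊕ γ)) = 1 − 1.000 = 0.000
α ⊕ ~((~α ⊕ (α ⊕ γ)) → (~γ ⊕ γ)) = min(1, 0.055 + 0.000) = min(1, 0.055) = 0.055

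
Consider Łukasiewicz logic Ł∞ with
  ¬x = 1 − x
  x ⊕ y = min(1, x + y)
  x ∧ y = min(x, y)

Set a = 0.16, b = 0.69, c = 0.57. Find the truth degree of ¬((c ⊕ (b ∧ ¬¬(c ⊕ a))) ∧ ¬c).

c ⊕ a = min(1, 0.57 + 0.16) = min(1, 0.73) = 0.73
¬(c ⊕ a) = 1 − 0.73 = 0.27
¬¬(c ⊕ a) = 1 − 0.27 = 0.73
b ∧ ¬¬(c ⊕ a) = min(0.69, 0.73) = 0.69
c ⊕ (b ∧ ¬¬(c ⊕ a)) = min(1, 0.57 + 0.69) = min(1, 1.26) = 1.00
¬c = 1 − 0.57 = 0.43
(c ⊕ (b ∧ ¬¬(c ⊕ a))) ∧ ¬c = min(1.00, 0.43) = 0.43
¬((c ⊕ (b ∧ ¬¬(c ⊕ a))) ∧ ¬c) = 1 − 0.43 = 0.57

0.57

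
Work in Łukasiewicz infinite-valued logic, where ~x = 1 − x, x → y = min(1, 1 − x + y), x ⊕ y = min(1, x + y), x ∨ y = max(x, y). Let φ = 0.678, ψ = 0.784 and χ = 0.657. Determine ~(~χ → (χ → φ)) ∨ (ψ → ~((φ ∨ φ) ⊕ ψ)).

0.216

~χ = 1 − 0.657 = 0.343
χ → φ = min(1, 1 − 0.657 + 0.678) = min(1, 1.021) = 1.000
~χ → (χ → φ) = min(1, 1 − 0.343 + 1.000) = min(1, 1.657) = 1.000
~(~χ → (χ → φ)) = 1 − 1.000 = 0.000
φ ∨ φ = max(0.678, 0.678) = 0.678
(φ ∨ φ) ⊕ ψ = min(1, 0.678 + 0.784) = min(1, 1.462) = 1.000
~((φ ∨ φ) ⊕ ψ) = 1 − 1.000 = 0.000
ψ → ~((φ ∨ φ) ⊕ ψ) = min(1, 1 − 0.784 + 0.000) = min(1, 0.216) = 0.216
~(~χ → (χ → φ)) ∨ (ψ → ~((φ ∨ φ) ⊕ ψ)) = max(0.000, 0.216) = 0.216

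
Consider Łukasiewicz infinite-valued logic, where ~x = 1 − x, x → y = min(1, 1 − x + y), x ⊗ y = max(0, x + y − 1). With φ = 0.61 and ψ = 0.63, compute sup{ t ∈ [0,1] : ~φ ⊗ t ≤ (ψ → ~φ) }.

~φ = 1 − 0.61 = 0.39
So the left factor is ~φ = 0.39.
ψ → ~φ = min(1, 1 − 0.63 + 0.39) = min(1, 0.76) = 0.76
So the right-hand bound is ψ → ~φ = 0.76.
The residuum of the Łukasiewicz t-norm gives the supremum: min(1, 1 − 0.39 + 0.76).
1 − 0.39 + 0.76 = 1.37, so t = min(1, 1.37) = 1.00.
Check: 0.39 ⊗ 1.00 = max(0, 0.39) = 0.39 ≤ 0.76.

1.00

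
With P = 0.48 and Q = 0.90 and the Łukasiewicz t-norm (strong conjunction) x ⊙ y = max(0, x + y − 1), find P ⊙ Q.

P ⊙ Q = max(0, 0.48 + 0.90 − 1) = max(0, 0.38) = 0.38
For comparison, the Gödel (minimum) t-norm min(x, y) would give 0.48.

0.38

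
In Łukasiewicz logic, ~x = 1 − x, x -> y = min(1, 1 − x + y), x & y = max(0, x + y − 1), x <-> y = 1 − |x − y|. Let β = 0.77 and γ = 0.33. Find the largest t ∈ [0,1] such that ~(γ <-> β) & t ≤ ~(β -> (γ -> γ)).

γ <-> β = 1 − |0.33 − 0.77| = 1 − 0.44 = 0.56
~(γ <-> β) = 1 − 0.56 = 0.44
So the left factor is ~(γ <-> β) = 0.44.
γ -> γ = min(1, 1 − 0.33 + 0.33) = min(1, 1.00) = 1.00
β -> (γ -> γ) = min(1, 1 − 0.77 + 1.00) = min(1, 1.23) = 1.00
~(β -> (γ -> γ)) = 1 − 1.00 = 0.00
So the right-hand bound is ~(β -> (γ -> γ)) = 0.00.
The residuum of the Łukasiewicz t-norm gives the supremum: min(1, 1 − 0.44 + 0.00).
1 − 0.44 + 0.00 = 0.56, so t = min(1, 0.56) = 0.56.
Check: 0.44 & 0.56 = max(0, 0.00) = 0.00 ≤ 0.00.

0.56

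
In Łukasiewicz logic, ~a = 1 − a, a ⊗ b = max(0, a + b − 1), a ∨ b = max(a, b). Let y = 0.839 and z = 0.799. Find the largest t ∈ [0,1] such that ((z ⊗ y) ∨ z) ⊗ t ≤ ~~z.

1.000

z ⊗ y = max(0, 0.799 + 0.839 − 1) = max(0, 0.638) = 0.638
(z ⊗ y) ∨ z = max(0.638, 0.799) = 0.799
So the left factor is (z ⊗ y) ∨ z = 0.799.
~z = 1 − 0.799 = 0.201
~~z = 1 − 0.201 = 0.799
So the right-hand bound is ~~z = 0.799.
The residuum of the Łukasiewicz t-norm gives the supremum: min(1, 1 − 0.799 + 0.799).
1 − 0.799 + 0.799 = 1.000, so t = min(1, 1.000) = 1.000.
Check: 0.799 ⊗ 1.000 = max(0, 0.799) = 0.799 ≤ 0.799.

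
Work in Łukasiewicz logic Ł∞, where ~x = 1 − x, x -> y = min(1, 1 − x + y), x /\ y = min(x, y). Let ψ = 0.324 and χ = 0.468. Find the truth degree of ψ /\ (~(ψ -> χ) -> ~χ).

ψ -> χ = min(1, 1 − 0.324 + 0.468) = min(1, 1.144) = 1.000
~(ψ -> χ) = 1 − 1.000 = 0.000
~χ = 1 − 0.468 = 0.532
~(ψ -> χ) -> ~χ = min(1, 1 − 0.000 + 0.532) = min(1, 1.532) = 1.000
ψ /\ (~(ψ -> χ) -> ~χ) = min(0.324, 1.000) = 0.324

0.324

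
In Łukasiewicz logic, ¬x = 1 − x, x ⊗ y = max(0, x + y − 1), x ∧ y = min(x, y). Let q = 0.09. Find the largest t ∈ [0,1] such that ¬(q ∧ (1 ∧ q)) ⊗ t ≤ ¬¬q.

1 ∧ q = min(1.00, 0.09) = 0.09
q ∧ (1 ∧ q) = min(0.09, 0.09) = 0.09
¬(q ∧ (1 ∧ q)) = 1 − 0.09 = 0.91
So the left factor is ¬(q ∧ (1 ∧ q)) = 0.91.
¬q = 1 − 0.09 = 0.91
¬¬q = 1 − 0.91 = 0.09
So the right-hand bound is ¬¬q = 0.09.
The residuum of the Łukasiewicz t-norm gives the supremum: min(1, 1 − 0.91 + 0.09).
1 − 0.91 + 0.09 = 0.18, so t = min(1, 0.18) = 0.18.
Check: 0.91 ⊗ 0.18 = max(0, 0.09) = 0.09 ≤ 0.09.

0.18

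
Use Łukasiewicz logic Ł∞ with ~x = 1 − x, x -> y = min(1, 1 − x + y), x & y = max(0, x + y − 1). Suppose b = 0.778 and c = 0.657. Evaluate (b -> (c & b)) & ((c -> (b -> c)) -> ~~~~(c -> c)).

0.657

c & b = max(0, 0.657 + 0.778 − 1) = max(0, 0.435) = 0.435
b -> (c & b) = min(1, 1 − 0.778 + 0.435) = min(1, 0.657) = 0.657
b -> c = min(1, 1 − 0.778 + 0.657) = min(1, 0.879) = 0.879
c -> (b -> c) = min(1, 1 − 0.657 + 0.879) = min(1, 1.222) = 1.000
c -> c = min(1, 1 − 0.657 + 0.657) = min(1, 1.000) = 1.000
~(c -> c) = 1 − 1.000 = 0.000
~~(c -> c) = 1 − 0.000 = 1.000
~~~(c -> c) = 1 − 1.000 = 0.000
~~~~(c -> c) = 1 − 0.000 = 1.000
(c -> (b -> c)) -> ~~~~(c -> c) = min(1, 1 − 1.000 + 1.000) = min(1, 1.000) = 1.000
(b -> (c & b)) & ((c -> (b -> c)) -> ~~~~(c -> c)) = max(0, 0.657 + 1.000 − 1) = max(0, 0.657) = 0.657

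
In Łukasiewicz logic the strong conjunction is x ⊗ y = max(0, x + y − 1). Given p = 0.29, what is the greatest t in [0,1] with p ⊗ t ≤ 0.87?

The residuum of the Łukasiewicz t-norm gives the supremum: min(1, 1 − 0.29 + 0.87).
1 − 0.29 + 0.87 = 1.58, so t = min(1, 1.58) = 1.00.
Check: 0.29 ⊗ 1.00 = max(0, 0.29) = 0.29 ≤ 0.87.

1.00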